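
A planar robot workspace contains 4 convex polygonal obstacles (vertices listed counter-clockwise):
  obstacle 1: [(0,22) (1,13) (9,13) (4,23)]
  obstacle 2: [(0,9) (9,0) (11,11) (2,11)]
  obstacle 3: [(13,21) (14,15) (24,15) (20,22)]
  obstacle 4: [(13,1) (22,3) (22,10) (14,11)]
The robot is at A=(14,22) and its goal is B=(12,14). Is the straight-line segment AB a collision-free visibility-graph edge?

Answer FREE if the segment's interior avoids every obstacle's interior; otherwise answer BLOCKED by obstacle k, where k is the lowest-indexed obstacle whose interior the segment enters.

BLOCKED by obstacle 3

Obstacle 1 [(0,22) (1,13) (9,13) (4,23)]:
  edge (0,22)–(1,13): clear
  edge (1,13)–(9,13): clear
  edge (9,13)–(4,23): clear
  edge (4,23)–(0,22): clear
  midpoint (13,18) outside
  → clear
Obstacle 2 [(0,9) (9,0) (11,11) (2,11)]:
  edge (0,9)–(9,0): clear
  edge (9,0)–(11,11): clear
  edge (11,11)–(2,11): clear
  edge (2,11)–(0,9): clear
  midpoint (13,18) outside
  → clear
Obstacle 3 [(13,21) (14,15) (24,15) (20,22)]:
  edge (13,21)–(14,15): crosses AB
  edge (14,15)–(24,15): clear
  edge (24,15)–(20,22): clear
  edge (20,22)–(13,21): crosses AB
  → BLOCKED
Obstacle 4 [(13,1) (22,3) (22,10) (14,11)]:
  edge (13,1)–(22,3): clear
  edge (22,3)–(22,10): clear
  edge (22,10)–(14,11): clear
  edge (14,11)–(13,1): clear
  midpoint (13,18) outside
  → clear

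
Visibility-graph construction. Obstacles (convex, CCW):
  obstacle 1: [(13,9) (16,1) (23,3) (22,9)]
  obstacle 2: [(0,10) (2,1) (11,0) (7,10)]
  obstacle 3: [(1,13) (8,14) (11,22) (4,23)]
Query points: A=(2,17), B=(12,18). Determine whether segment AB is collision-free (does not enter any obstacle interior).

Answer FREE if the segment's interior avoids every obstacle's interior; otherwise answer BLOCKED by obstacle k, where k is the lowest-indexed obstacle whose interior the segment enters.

BLOCKED by obstacle 3

Obstacle 1 [(13,9) (16,1) (23,3) (22,9)]:
  edge (13,9)–(16,1): clear
  edge (16,1)–(23,3): clear
  edge (23,3)–(22,9): clear
  edge (22,9)–(13,9): clear
  midpoint (7,35/2) outside
  → clear
Obstacle 2 [(0,10) (2,1) (11,0) (7,10)]:
  edge (0,10)–(2,1): clear
  edge (2,1)–(11,0): clear
  edge (11,0)–(7,10): clear
  edge (7,10)–(0,10): clear
  midpoint (7,35/2) outside
  → clear
Obstacle 3 [(1,13) (8,14) (11,22) (4,23)]:
  edge (1,13)–(8,14): clear
  edge (8,14)–(11,22): crosses AB
  edge (11,22)–(4,23): clear
  edge (4,23)–(1,13): crosses AB
  → BLOCKED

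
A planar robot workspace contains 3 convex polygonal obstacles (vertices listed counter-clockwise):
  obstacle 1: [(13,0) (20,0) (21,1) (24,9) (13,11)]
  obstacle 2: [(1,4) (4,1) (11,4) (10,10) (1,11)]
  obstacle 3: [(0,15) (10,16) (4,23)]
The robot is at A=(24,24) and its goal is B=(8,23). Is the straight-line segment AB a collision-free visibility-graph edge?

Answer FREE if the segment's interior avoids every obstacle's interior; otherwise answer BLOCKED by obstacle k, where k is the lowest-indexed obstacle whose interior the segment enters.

FREE

Obstacle 1 [(13,0) (20,0) (21,1) (24,9) (13,11)]:
  edge (13,0)–(20,0): clear
  edge (20,0)–(21,1): clear
  edge (21,1)–(24,9): clear
  edge (24,9)–(13,11): clear
  edge (13,11)–(13,0): clear
  midpoint (16,47/2) outside
  → clear
Obstacle 2 [(1,4) (4,1) (11,4) (10,10) (1,11)]:
  edge (1,4)–(4,1): clear
  edge (4,1)–(11,4): clear
  edge (11,4)–(10,10): clear
  edge (10,10)–(1,11): clear
  edge (1,11)–(1,4): clear
  midpoint (16,47/2) outside
  → clear
Obstacle 3 [(0,15) (10,16) (4,23)]:
  edge (0,15)–(10,16): clear
  edge (10,16)–(4,23): clear
  edge (4,23)–(0,15): clear
  midpoint (16,47/2) outside
  → clear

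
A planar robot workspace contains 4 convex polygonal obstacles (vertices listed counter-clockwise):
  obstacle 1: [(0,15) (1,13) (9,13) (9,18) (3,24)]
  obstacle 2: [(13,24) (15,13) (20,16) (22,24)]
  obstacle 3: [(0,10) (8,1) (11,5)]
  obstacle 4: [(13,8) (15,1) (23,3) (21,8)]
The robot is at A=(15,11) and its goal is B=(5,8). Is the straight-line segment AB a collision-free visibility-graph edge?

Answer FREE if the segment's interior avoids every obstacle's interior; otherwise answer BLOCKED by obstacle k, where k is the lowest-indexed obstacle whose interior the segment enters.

Obstacle 1 [(0,15) (1,13) (9,13) (9,18) (3,24)]:
  edge (0,15)–(1,13): clear
  edge (1,13)–(9,13): clear
  edge (9,13)–(9,18): clear
  edge (9,18)–(3,24): clear
  edge (3,24)–(0,15): clear
  midpoint (10,19/2) outside
  → clear
Obstacle 2 [(13,24) (15,13) (20,16) (22,24)]:
  edge (13,24)–(15,13): clear
  edge (15,13)–(20,16): clear
  edge (20,16)–(22,24): clear
  edge (22,24)–(13,24): clear
  midpoint (10,19/2) outside
  → clear
Obstacle 3 [(0,10) (8,1) (11,5)]:
  edge (0,10)–(8,1): clear
  edge (8,1)–(11,5): clear
  edge (11,5)–(0,10): clear
  midpoint (10,19/2) outside
  → clear
Obstacle 4 [(13,8) (15,1) (23,3) (21,8)]:
  edge (13,8)–(15,1): clear
  edge (15,1)–(23,3): clear
  edge (23,3)–(21,8): clear
  edge (21,8)–(13,8): clear
  midpoint (10,19/2) outside
  → clear

FREE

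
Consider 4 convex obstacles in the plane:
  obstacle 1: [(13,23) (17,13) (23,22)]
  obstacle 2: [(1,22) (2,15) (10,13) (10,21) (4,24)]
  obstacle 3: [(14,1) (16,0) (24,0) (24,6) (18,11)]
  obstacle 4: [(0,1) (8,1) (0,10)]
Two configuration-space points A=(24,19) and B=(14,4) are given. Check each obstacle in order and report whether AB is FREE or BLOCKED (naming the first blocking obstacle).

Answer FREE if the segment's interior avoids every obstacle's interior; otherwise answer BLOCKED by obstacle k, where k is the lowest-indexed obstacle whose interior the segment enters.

Obstacle 1 [(13,23) (17,13) (23,22)]:
  edge (13,23)–(17,13): clear
  edge (17,13)–(23,22): clear
  edge (23,22)–(13,23): clear
  midpoint (19,23/2) outside
  → clear
Obstacle 2 [(1,22) (2,15) (10,13) (10,21) (4,24)]:
  edge (1,22)–(2,15): clear
  edge (2,15)–(10,13): clear
  edge (10,13)–(10,21): clear
  edge (10,21)–(4,24): clear
  edge (4,24)–(1,22): clear
  midpoint (19,23/2) outside
  → clear
Obstacle 3 [(14,1) (16,0) (24,0) (24,6) (18,11)]:
  edge (14,1)–(16,0): clear
  edge (16,0)–(24,0): clear
  edge (24,0)–(24,6): clear
  edge (24,6)–(18,11): crosses AB
  edge (18,11)–(14,1): crosses AB
  → BLOCKED
Obstacle 4 [(0,1) (8,1) (0,10)]:
  edge (0,1)–(8,1): clear
  edge (8,1)–(0,10): clear
  edge (0,10)–(0,1): clear
  midpoint (19,23/2) outside
  → clear

BLOCKED by obstacle 3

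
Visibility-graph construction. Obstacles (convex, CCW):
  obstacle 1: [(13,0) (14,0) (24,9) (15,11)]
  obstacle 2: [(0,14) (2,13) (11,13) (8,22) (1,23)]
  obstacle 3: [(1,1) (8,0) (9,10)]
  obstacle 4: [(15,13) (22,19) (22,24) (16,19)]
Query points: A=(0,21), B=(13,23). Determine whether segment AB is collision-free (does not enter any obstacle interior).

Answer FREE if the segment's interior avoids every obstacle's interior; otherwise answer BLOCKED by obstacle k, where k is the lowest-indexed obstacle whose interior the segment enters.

BLOCKED by obstacle 2

Obstacle 1 [(13,0) (14,0) (24,9) (15,11)]:
  edge (13,0)–(14,0): clear
  edge (14,0)–(24,9): clear
  edge (24,9)–(15,11): clear
  edge (15,11)–(13,0): clear
  midpoint (13/2,22) outside
  → clear
Obstacle 2 [(0,14) (2,13) (11,13) (8,22) (1,23)]:
  edge (0,14)–(2,13): clear
  edge (2,13)–(11,13): clear
  edge (11,13)–(8,22): clear
  edge (8,22)–(1,23): crosses AB
  edge (1,23)–(0,14): crosses AB
  → BLOCKED
Obstacle 3 [(1,1) (8,0) (9,10)]:
  edge (1,1)–(8,0): clear
  edge (8,0)–(9,10): clear
  edge (9,10)–(1,1): clear
  midpoint (13/2,22) outside
  → clear
Obstacle 4 [(15,13) (22,19) (22,24) (16,19)]:
  edge (15,13)–(22,19): clear
  edge (22,19)–(22,24): clear
  edge (22,24)–(16,19): clear
  edge (16,19)–(15,13): clear
  midpoint (13/2,22) outside
  → clear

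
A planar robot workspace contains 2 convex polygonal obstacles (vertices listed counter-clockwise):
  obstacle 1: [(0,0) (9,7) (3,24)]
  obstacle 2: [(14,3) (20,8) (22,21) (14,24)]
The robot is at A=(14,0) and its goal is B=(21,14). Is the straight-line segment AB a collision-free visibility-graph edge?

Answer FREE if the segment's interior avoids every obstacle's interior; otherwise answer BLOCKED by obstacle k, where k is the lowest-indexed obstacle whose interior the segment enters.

Obstacle 1 [(0,0) (9,7) (3,24)]:
  edge (0,0)–(9,7): clear
  edge (9,7)–(3,24): clear
  edge (3,24)–(0,0): clear
  midpoint (35/2,7) outside
  → clear
Obstacle 2 [(14,3) (20,8) (22,21) (14,24)]:
  edge (14,3)–(20,8): crosses AB
  edge (20,8)–(22,21): crosses AB
  edge (22,21)–(14,24): clear
  edge (14,24)–(14,3): clear
  → BLOCKED

BLOCKED by obstacle 2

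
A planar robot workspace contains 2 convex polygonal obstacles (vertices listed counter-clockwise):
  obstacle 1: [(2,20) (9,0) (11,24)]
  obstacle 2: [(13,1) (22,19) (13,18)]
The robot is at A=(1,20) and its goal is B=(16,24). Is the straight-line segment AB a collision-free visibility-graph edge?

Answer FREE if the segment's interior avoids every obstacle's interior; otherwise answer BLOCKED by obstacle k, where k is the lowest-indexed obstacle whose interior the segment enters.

Obstacle 1 [(2,20) (9,0) (11,24)]:
  edge (2,20)–(9,0): clear
  edge (9,0)–(11,24): crosses AB
  edge (11,24)–(2,20): crosses AB
  → BLOCKED
Obstacle 2 [(13,1) (22,19) (13,18)]:
  edge (13,1)–(22,19): clear
  edge (22,19)–(13,18): clear
  edge (13,18)–(13,1): clear
  midpoint (17/2,22) outside
  → clear

BLOCKED by obstacle 1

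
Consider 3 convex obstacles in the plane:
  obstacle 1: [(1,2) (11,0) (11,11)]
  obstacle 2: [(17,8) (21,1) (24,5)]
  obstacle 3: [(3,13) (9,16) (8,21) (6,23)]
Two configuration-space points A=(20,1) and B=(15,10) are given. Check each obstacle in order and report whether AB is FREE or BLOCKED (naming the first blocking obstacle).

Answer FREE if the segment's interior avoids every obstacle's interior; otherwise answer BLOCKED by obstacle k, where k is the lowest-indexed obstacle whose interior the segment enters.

FREE

Obstacle 1 [(1,2) (11,0) (11,11)]:
  edge (1,2)–(11,0): clear
  edge (11,0)–(11,11): clear
  edge (11,11)–(1,2): clear
  midpoint (35/2,11/2) outside
  → clear
Obstacle 2 [(17,8) (21,1) (24,5)]:
  edge (17,8)–(21,1): clear
  edge (21,1)–(24,5): clear
  edge (24,5)–(17,8): clear
  midpoint (35/2,11/2) outside
  → clear
Obstacle 3 [(3,13) (9,16) (8,21) (6,23)]:
  edge (3,13)–(9,16): clear
  edge (9,16)–(8,21): clear
  edge (8,21)–(6,23): clear
  edge (6,23)–(3,13): clear
  midpoint (35/2,11/2) outside
  → clear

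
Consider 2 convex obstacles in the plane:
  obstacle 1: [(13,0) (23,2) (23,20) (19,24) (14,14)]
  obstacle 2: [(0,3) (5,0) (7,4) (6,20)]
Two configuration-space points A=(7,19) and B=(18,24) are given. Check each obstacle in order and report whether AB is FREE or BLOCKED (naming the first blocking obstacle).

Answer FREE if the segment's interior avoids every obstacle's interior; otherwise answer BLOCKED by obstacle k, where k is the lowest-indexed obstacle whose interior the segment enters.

Obstacle 1 [(13,0) (23,2) (23,20) (19,24) (14,14)]:
  edge (13,0)–(23,2): clear
  edge (23,2)–(23,20): clear
  edge (23,20)–(19,24): clear
  edge (19,24)–(14,14): clear
  edge (14,14)–(13,0): clear
  midpoint (25/2,43/2) outside
  → clear
Obstacle 2 [(0,3) (5,0) (7,4) (6,20)]:
  edge (0,3)–(5,0): clear
  edge (5,0)–(7,4): clear
  edge (7,4)–(6,20): clear
  edge (6,20)–(0,3): clear
  midpoint (25/2,43/2) outside
  → clear

FREE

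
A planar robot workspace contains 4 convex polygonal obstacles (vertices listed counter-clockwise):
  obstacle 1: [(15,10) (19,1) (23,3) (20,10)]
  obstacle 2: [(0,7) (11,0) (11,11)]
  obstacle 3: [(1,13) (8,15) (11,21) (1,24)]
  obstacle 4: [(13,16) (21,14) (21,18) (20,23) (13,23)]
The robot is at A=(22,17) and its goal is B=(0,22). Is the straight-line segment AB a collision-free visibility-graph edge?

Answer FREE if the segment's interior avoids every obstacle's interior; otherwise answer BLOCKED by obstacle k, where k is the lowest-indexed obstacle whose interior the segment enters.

Obstacle 1 [(15,10) (19,1) (23,3) (20,10)]:
  edge (15,10)–(19,1): clear
  edge (19,1)–(23,3): clear
  edge (23,3)–(20,10): clear
  edge (20,10)–(15,10): clear
  midpoint (11,39/2) outside
  → clear
Obstacle 2 [(0,7) (11,0) (11,11)]:
  edge (0,7)–(11,0): clear
  edge (11,0)–(11,11): clear
  edge (11,11)–(0,7): clear
  midpoint (11,39/2) outside
  → clear
Obstacle 3 [(1,13) (8,15) (11,21) (1,24)]:
  edge (1,13)–(8,15): clear
  edge (8,15)–(11,21): crosses AB
  edge (11,21)–(1,24): clear
  edge (1,24)–(1,13): crosses AB
  → BLOCKED
Obstacle 4 [(13,16) (21,14) (21,18) (20,23) (13,23)]:
  edge (13,16)–(21,14): clear
  edge (21,14)–(21,18): crosses AB
  edge (21,18)–(20,23): clear
  edge (20,23)–(13,23): clear
  edge (13,23)–(13,16): crosses AB
  → BLOCKED

BLOCKED by obstacle 3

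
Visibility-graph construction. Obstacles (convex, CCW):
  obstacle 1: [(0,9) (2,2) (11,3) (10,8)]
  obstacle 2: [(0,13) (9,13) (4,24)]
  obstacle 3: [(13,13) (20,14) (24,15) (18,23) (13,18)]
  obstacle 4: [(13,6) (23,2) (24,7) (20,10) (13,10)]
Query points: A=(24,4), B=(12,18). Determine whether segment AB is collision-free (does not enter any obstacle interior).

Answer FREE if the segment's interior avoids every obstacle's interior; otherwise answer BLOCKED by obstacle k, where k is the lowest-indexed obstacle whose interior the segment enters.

Obstacle 1 [(0,9) (2,2) (11,3) (10,8)]:
  edge (0,9)–(2,2): clear
  edge (2,2)–(11,3): clear
  edge (11,3)–(10,8): clear
  edge (10,8)–(0,9): clear
  midpoint (18,11) outside
  → clear
Obstacle 2 [(0,13) (9,13) (4,24)]:
  edge (0,13)–(9,13): clear
  edge (9,13)–(4,24): clear
  edge (4,24)–(0,13): clear
  midpoint (18,11) outside
  → clear
Obstacle 3 [(13,13) (20,14) (24,15) (18,23) (13,18)]:
  edge (13,13)–(20,14): crosses AB
  edge (20,14)–(24,15): clear
  edge (24,15)–(18,23): clear
  edge (18,23)–(13,18): clear
  edge (13,18)–(13,13): crosses AB
  → BLOCKED
Obstacle 4 [(13,6) (23,2) (24,7) (20,10) (13,10)]:
  edge (13,6)–(23,2): clear
  edge (23,2)–(24,7): crosses AB
  edge (24,7)–(20,10): clear
  edge (20,10)–(13,10): crosses AB
  edge (13,10)–(13,6): clear
  → BLOCKED

BLOCKED by obstacle 3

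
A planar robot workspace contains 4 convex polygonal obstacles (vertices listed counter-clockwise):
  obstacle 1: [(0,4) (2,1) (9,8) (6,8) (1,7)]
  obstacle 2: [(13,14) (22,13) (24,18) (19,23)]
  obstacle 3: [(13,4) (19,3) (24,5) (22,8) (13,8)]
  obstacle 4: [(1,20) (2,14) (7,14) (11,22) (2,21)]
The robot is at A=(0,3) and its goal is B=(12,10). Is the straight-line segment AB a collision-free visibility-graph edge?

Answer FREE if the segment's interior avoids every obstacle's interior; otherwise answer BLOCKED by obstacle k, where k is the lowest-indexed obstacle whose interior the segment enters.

Obstacle 1 [(0,4) (2,1) (9,8) (6,8) (1,7)]:
  edge (0,4)–(2,1): crosses AB
  edge (2,1)–(9,8): clear
  edge (9,8)–(6,8): crosses AB
  edge (6,8)–(1,7): clear
  edge (1,7)–(0,4): clear
  → BLOCKED
Obstacle 2 [(13,14) (22,13) (24,18) (19,23)]:
  edge (13,14)–(22,13): clear
  edge (22,13)–(24,18): clear
  edge (24,18)–(19,23): clear
  edge (19,23)–(13,14): clear
  midpoint (6,13/2) outside
  → clear
Obstacle 3 [(13,4) (19,3) (24,5) (22,8) (13,8)]:
  edge (13,4)–(19,3): clear
  edge (19,3)–(24,5): clear
  edge (24,5)–(22,8): clear
  edge (22,8)–(13,8): clear
  edge (13,8)–(13,4): clear
  midpoint (6,13/2) outside
  → clear
Obstacle 4 [(1,20) (2,14) (7,14) (11,22) (2,21)]:
  edge (1,20)–(2,14): clear
  edge (2,14)–(7,14): clear
  edge (7,14)–(11,22): clear
  edge (11,22)–(2,21): clear
  edge (2,21)–(1,20): clear
  midpoint (6,13/2) outside
  → clear

BLOCKED by obstacle 1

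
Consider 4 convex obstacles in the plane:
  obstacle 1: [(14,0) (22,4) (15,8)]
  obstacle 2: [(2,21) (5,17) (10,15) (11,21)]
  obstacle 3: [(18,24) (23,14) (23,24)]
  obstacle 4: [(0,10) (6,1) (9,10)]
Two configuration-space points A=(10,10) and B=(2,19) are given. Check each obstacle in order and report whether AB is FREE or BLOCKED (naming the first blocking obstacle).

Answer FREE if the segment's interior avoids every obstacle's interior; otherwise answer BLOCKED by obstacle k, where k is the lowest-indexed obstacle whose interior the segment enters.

FREE

Obstacle 1 [(14,0) (22,4) (15,8)]:
  edge (14,0)–(22,4): clear
  edge (22,4)–(15,8): clear
  edge (15,8)–(14,0): clear
  midpoint (6,29/2) outside
  → clear
Obstacle 2 [(2,21) (5,17) (10,15) (11,21)]:
  edge (2,21)–(5,17): clear
  edge (5,17)–(10,15): clear
  edge (10,15)–(11,21): clear
  edge (11,21)–(2,21): clear
  midpoint (6,29/2) outside
  → clear
Obstacle 3 [(18,24) (23,14) (23,24)]:
  edge (18,24)–(23,14): clear
  edge (23,14)–(23,24): clear
  edge (23,24)–(18,24): clear
  midpoint (6,29/2) outside
  → clear
Obstacle 4 [(0,10) (6,1) (9,10)]:
  edge (0,10)–(6,1): clear
  edge (6,1)–(9,10): clear
  edge (9,10)–(0,10): clear
  midpoint (6,29/2) outside
  → clear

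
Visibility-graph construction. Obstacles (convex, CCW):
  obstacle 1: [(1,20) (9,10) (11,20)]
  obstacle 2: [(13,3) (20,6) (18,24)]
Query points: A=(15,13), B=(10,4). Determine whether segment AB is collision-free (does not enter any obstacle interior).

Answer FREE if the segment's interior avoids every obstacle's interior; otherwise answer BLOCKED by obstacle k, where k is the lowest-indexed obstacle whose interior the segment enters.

FREE

Obstacle 1 [(1,20) (9,10) (11,20)]:
  edge (1,20)–(9,10): clear
  edge (9,10)–(11,20): clear
  edge (11,20)–(1,20): clear
  midpoint (25/2,17/2) outside
  → clear
Obstacle 2 [(13,3) (20,6) (18,24)]:
  edge (13,3)–(20,6): clear
  edge (20,6)–(18,24): clear
  edge (18,24)–(13,3): clear
  midpoint (25/2,17/2) outside
  → clear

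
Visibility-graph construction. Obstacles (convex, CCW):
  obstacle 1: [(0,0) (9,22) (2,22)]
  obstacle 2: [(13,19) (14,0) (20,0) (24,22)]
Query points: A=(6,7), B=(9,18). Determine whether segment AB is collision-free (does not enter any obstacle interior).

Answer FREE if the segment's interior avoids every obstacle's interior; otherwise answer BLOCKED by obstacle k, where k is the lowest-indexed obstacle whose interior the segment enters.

FREE

Obstacle 1 [(0,0) (9,22) (2,22)]:
  edge (0,0)–(9,22): clear
  edge (9,22)–(2,22): clear
  edge (2,22)–(0,0): clear
  midpoint (15/2,25/2) outside
  → clear
Obstacle 2 [(13,19) (14,0) (20,0) (24,22)]:
  edge (13,19)–(14,0): clear
  edge (14,0)–(20,0): clear
  edge (20,0)–(24,22): clear
  edge (24,22)–(13,19): clear
  midpoint (15/2,25/2) outside
  → clear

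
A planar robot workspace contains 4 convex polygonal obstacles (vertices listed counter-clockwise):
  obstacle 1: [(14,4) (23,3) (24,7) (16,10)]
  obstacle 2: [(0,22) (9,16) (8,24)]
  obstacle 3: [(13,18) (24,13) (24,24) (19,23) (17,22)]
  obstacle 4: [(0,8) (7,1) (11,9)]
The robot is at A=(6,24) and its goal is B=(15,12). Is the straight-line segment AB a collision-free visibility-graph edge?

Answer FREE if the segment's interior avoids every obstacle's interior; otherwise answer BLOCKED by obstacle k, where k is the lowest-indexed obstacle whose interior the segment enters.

Obstacle 1 [(14,4) (23,3) (24,7) (16,10)]:
  edge (14,4)–(23,3): clear
  edge (23,3)–(24,7): clear
  edge (24,7)–(16,10): clear
  edge (16,10)–(14,4): clear
  midpoint (21/2,18) outside
  → clear
Obstacle 2 [(0,22) (9,16) (8,24)]:
  edge (0,22)–(9,16): clear
  edge (9,16)–(8,24): crosses AB
  edge (8,24)–(0,22): crosses AB
  → BLOCKED
Obstacle 3 [(13,18) (24,13) (24,24) (19,23) (17,22)]:
  edge (13,18)–(24,13): clear
  edge (24,13)–(24,24): clear
  edge (24,24)–(19,23): clear
  edge (19,23)–(17,22): clear
  edge (17,22)–(13,18): clear
  midpoint (21/2,18) outside
  → clear
Obstacle 4 [(0,8) (7,1) (11,9)]:
  edge (0,8)–(7,1): clear
  edge (7,1)–(11,9): clear
  edge (11,9)–(0,8): clear
  midpoint (21/2,18) outside
  → clear

BLOCKED by obstacle 2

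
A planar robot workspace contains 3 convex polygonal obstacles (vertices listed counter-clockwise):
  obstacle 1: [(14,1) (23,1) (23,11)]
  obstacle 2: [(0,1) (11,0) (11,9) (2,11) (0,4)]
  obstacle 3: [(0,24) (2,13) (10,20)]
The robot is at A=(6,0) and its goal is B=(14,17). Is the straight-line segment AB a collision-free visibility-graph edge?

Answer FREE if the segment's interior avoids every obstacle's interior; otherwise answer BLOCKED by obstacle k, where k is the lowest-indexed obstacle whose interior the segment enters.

BLOCKED by obstacle 2

Obstacle 1 [(14,1) (23,1) (23,11)]:
  edge (14,1)–(23,1): clear
  edge (23,1)–(23,11): clear
  edge (23,11)–(14,1): clear
  midpoint (10,17/2) outside
  → clear
Obstacle 2 [(0,1) (11,0) (11,9) (2,11) (0,4)]:
  edge (0,1)–(11,0): crosses AB
  edge (11,0)–(11,9): clear
  edge (11,9)–(2,11): crosses AB
  edge (2,11)–(0,4): clear
  edge (0,4)–(0,1): clear
  → BLOCKED
Obstacle 3 [(0,24) (2,13) (10,20)]:
  edge (0,24)–(2,13): clear
  edge (2,13)–(10,20): clear
  edge (10,20)–(0,24): clear
  midpoint (10,17/2) outside
  → clear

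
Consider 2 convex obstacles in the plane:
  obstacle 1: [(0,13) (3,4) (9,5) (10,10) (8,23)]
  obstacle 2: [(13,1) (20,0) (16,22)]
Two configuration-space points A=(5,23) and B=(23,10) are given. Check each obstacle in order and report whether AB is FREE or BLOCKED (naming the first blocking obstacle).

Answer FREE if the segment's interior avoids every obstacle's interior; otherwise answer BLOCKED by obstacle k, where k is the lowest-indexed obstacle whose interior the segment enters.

BLOCKED by obstacle 1

Obstacle 1 [(0,13) (3,4) (9,5) (10,10) (8,23)]:
  edge (0,13)–(3,4): clear
  edge (3,4)–(9,5): clear
  edge (9,5)–(10,10): clear
  edge (10,10)–(8,23): crosses AB
  edge (8,23)–(0,13): crosses AB
  → BLOCKED
Obstacle 2 [(13,1) (20,0) (16,22)]:
  edge (13,1)–(20,0): clear
  edge (20,0)–(16,22): crosses AB
  edge (16,22)–(13,1): crosses AB
  → BLOCKED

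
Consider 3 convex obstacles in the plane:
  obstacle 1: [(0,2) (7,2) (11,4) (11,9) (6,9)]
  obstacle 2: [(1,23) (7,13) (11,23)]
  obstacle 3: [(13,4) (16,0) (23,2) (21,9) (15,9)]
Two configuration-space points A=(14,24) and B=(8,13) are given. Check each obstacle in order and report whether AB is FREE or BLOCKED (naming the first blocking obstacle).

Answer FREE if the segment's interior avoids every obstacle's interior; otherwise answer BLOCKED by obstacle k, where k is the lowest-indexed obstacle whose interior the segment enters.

Obstacle 1 [(0,2) (7,2) (11,4) (11,9) (6,9)]:
  edge (0,2)–(7,2): clear
  edge (7,2)–(11,4): clear
  edge (11,4)–(11,9): clear
  edge (11,9)–(6,9): clear
  edge (6,9)–(0,2): clear
  midpoint (11,37/2) outside
  → clear
Obstacle 2 [(1,23) (7,13) (11,23)]:
  edge (1,23)–(7,13): clear
  edge (7,13)–(11,23): clear
  edge (11,23)–(1,23): clear
  midpoint (11,37/2) outside
  → clear
Obstacle 3 [(13,4) (16,0) (23,2) (21,9) (15,9)]:
  edge (13,4)–(16,0): clear
  edge (16,0)–(23,2): clear
  edge (23,2)–(21,9): clear
  edge (21,9)–(15,9): clear
  edge (15,9)–(13,4): clear
  midpoint (11,37/2) outside
  → clear

FREE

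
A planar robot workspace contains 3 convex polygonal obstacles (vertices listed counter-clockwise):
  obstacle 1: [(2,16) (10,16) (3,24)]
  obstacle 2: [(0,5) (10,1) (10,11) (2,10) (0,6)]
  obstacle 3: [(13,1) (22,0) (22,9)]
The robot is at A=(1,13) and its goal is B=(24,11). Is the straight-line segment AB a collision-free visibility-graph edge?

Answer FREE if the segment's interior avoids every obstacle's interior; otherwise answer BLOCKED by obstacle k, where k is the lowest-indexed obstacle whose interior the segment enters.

FREE

Obstacle 1 [(2,16) (10,16) (3,24)]:
  edge (2,16)–(10,16): clear
  edge (10,16)–(3,24): clear
  edge (3,24)–(2,16): clear
  midpoint (25/2,12) outside
  → clear
Obstacle 2 [(0,5) (10,1) (10,11) (2,10) (0,6)]:
  edge (0,5)–(10,1): clear
  edge (10,1)–(10,11): clear
  edge (10,11)–(2,10): clear
  edge (2,10)–(0,6): clear
  edge (0,6)–(0,5): clear
  midpoint (25/2,12) outside
  → clear
Obstacle 3 [(13,1) (22,0) (22,9)]:
  edge (13,1)–(22,0): clear
  edge (22,0)–(22,9): clear
  edge (22,9)–(13,1): clear
  midpoint (25/2,12) outside
  → clear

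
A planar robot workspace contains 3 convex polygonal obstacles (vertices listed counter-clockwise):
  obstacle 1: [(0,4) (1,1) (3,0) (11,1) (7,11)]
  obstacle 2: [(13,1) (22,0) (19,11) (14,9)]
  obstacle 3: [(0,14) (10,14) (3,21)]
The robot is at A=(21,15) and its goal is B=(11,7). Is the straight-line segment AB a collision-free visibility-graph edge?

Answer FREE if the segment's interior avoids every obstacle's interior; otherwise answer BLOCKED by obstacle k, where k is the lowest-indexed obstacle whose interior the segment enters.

FREE

Obstacle 1 [(0,4) (1,1) (3,0) (11,1) (7,11)]:
  edge (0,4)–(1,1): clear
  edge (1,1)–(3,0): clear
  edge (3,0)–(11,1): clear
  edge (11,1)–(7,11): clear
  edge (7,11)–(0,4): clear
  midpoint (16,11) outside
  → clear
Obstacle 2 [(13,1) (22,0) (19,11) (14,9)]:
  edge (13,1)–(22,0): clear
  edge (22,0)–(19,11): clear
  edge (19,11)–(14,9): clear
  edge (14,9)–(13,1): clear
  midpoint (16,11) outside
  → clear
Obstacle 3 [(0,14) (10,14) (3,21)]:
  edge (0,14)–(10,14): clear
  edge (10,14)–(3,21): clear
  edge (3,21)–(0,14): clear
  midpoint (16,11) outside
  → clear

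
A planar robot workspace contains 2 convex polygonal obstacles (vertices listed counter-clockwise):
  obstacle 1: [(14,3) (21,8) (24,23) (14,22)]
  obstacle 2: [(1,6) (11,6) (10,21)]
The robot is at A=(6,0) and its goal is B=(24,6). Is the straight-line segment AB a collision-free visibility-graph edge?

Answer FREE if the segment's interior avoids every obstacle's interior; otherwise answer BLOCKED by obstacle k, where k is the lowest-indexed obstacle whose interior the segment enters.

FREE

Obstacle 1 [(14,3) (21,8) (24,23) (14,22)]:
  edge (14,3)–(21,8): clear
  edge (21,8)–(24,23): clear
  edge (24,23)–(14,22): clear
  edge (14,22)–(14,3): clear
  midpoint (15,3) outside
  → clear
Obstacle 2 [(1,6) (11,6) (10,21)]:
  edge (1,6)–(11,6): clear
  edge (11,6)–(10,21): clear
  edge (10,21)–(1,6): clear
  midpoint (15,3) outside
  → clear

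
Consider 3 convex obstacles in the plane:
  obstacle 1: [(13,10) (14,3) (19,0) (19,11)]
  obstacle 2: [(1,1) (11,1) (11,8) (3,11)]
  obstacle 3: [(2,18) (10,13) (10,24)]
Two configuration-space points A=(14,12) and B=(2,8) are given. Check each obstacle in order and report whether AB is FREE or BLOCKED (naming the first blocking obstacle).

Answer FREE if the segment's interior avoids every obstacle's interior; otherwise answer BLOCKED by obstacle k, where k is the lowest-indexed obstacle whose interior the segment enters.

Obstacle 1 [(13,10) (14,3) (19,0) (19,11)]:
  edge (13,10)–(14,3): clear
  edge (14,3)–(19,0): clear
  edge (19,0)–(19,11): clear
  edge (19,11)–(13,10): clear
  midpoint (8,10) outside
  → clear
Obstacle 2 [(1,1) (11,1) (11,8) (3,11)]:
  edge (1,1)–(11,1): clear
  edge (11,1)–(11,8): clear
  edge (11,8)–(3,11): crosses AB
  edge (3,11)–(1,1): crosses AB
  → BLOCKED
Obstacle 3 [(2,18) (10,13) (10,24)]:
  edge (2,18)–(10,13): clear
  edge (10,13)–(10,24): clear
  edge (10,24)–(2,18): clear
  midpoint (8,10) outside
  → clear

BLOCKED by obstacle 2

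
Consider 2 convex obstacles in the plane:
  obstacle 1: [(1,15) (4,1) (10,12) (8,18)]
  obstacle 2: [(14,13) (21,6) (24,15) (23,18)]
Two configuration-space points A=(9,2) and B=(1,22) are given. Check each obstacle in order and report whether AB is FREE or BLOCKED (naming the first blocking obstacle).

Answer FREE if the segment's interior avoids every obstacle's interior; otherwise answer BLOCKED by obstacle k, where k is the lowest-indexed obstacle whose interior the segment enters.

BLOCKED by obstacle 1

Obstacle 1 [(1,15) (4,1) (10,12) (8,18)]:
  edge (1,15)–(4,1): clear
  edge (4,1)–(10,12): crosses AB
  edge (10,12)–(8,18): clear
  edge (8,18)–(1,15): crosses AB
  → BLOCKED
Obstacle 2 [(14,13) (21,6) (24,15) (23,18)]:
  edge (14,13)–(21,6): clear
  edge (21,6)–(24,15): clear
  edge (24,15)–(23,18): clear
  edge (23,18)–(14,13): clear
  midpoint (5,12) outside
  → clear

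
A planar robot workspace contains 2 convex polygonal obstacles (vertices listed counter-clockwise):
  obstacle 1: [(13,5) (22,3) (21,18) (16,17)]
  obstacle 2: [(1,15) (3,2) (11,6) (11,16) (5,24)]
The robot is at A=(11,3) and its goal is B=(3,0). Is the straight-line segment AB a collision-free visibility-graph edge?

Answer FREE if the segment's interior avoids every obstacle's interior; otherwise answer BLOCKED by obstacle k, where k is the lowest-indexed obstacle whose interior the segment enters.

FREE

Obstacle 1 [(13,5) (22,3) (21,18) (16,17)]:
  edge (13,5)–(22,3): clear
  edge (22,3)–(21,18): clear
  edge (21,18)–(16,17): clear
  edge (16,17)–(13,5): clear
  midpoint (7,3/2) outside
  → clear
Obstacle 2 [(1,15) (3,2) (11,6) (11,16) (5,24)]:
  edge (1,15)–(3,2): clear
  edge (3,2)–(11,6): clear
  edge (11,6)–(11,16): clear
  edge (11,16)–(5,24): clear
  edge (5,24)–(1,15): clear
  midpoint (7,3/2) outside
  → clear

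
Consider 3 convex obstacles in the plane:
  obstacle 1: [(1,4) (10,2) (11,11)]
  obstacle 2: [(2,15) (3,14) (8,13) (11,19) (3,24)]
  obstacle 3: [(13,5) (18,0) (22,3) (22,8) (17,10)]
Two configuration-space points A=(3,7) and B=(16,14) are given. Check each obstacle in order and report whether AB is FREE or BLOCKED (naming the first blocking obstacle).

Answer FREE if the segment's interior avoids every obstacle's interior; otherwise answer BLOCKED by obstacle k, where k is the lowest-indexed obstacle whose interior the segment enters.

Obstacle 1 [(1,4) (10,2) (11,11)]:
  edge (1,4)–(10,2): clear
  edge (10,2)–(11,11): clear
  edge (11,11)–(1,4): clear
  midpoint (19/2,21/2) outside
  → clear
Obstacle 2 [(2,15) (3,14) (8,13) (11,19) (3,24)]:
  edge (2,15)–(3,14): clear
  edge (3,14)–(8,13): clear
  edge (8,13)–(11,19): clear
  edge (11,19)–(3,24): clear
  edge (3,24)–(2,15): clear
  midpoint (19/2,21/2) outside
  → clear
Obstacle 3 [(13,5) (18,0) (22,3) (22,8) (17,10)]:
  edge (13,5)–(18,0): clear
  edge (18,0)–(22,3): clear
  edge (22,3)–(22,8): clear
  edge (22,8)–(17,10): clear
  edge (17,10)–(13,5): clear
  midpoint (19/2,21/2) outside
  → clear

FREE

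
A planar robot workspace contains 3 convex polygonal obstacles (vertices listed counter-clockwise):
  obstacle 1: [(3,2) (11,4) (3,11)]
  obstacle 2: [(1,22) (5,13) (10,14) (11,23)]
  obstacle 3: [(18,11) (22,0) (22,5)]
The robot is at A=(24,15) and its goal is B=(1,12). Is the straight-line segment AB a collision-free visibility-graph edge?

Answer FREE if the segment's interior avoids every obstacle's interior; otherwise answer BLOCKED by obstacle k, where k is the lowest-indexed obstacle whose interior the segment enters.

Obstacle 1 [(3,2) (11,4) (3,11)]:
  edge (3,2)–(11,4): clear
  edge (11,4)–(3,11): clear
  edge (3,11)–(3,2): clear
  midpoint (25/2,27/2) outside
  → clear
Obstacle 2 [(1,22) (5,13) (10,14) (11,23)]:
  edge (1,22)–(5,13): clear
  edge (5,13)–(10,14): clear
  edge (10,14)–(11,23): clear
  edge (11,23)–(1,22): clear
  midpoint (25/2,27/2) outside
  → clear
Obstacle 3 [(18,11) (22,0) (22,5)]:
  edge (18,11)–(22,0): clear
  edge (22,0)–(22,5): clear
  edge (22,5)–(18,11): clear
  midpoint (25/2,27/2) outside
  → clear

FREE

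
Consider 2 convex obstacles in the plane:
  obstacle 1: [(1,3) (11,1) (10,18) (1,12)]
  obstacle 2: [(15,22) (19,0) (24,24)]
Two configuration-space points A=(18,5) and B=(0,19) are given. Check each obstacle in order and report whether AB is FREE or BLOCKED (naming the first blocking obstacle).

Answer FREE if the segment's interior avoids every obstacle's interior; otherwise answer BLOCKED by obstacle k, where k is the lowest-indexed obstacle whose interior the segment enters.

Obstacle 1 [(1,3) (11,1) (10,18) (1,12)]:
  edge (1,3)–(11,1): clear
  edge (11,1)–(10,18): crosses AB
  edge (10,18)–(1,12): crosses AB
  edge (1,12)–(1,3): clear
  → BLOCKED
Obstacle 2 [(15,22) (19,0) (24,24)]:
  edge (15,22)–(19,0): clear
  edge (19,0)–(24,24): clear
  edge (24,24)–(15,22): clear
  midpoint (9,12) outside
  → clear

BLOCKED by obstacle 1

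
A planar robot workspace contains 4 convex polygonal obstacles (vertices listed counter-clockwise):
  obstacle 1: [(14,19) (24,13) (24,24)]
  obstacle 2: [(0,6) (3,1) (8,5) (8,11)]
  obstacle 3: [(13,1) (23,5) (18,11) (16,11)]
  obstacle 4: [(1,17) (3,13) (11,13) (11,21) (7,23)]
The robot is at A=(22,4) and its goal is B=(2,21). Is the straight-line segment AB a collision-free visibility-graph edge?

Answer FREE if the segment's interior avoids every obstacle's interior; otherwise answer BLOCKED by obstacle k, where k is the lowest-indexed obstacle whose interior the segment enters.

Obstacle 1 [(14,19) (24,13) (24,24)]:
  edge (14,19)–(24,13): clear
  edge (24,13)–(24,24): clear
  edge (24,24)–(14,19): clear
  midpoint (12,25/2) outside
  → clear
Obstacle 2 [(0,6) (3,1) (8,5) (8,11)]:
  edge (0,6)–(3,1): clear
  edge (3,1)–(8,5): clear
  edge (8,5)–(8,11): clear
  edge (8,11)–(0,6): clear
  midpoint (12,25/2) outside
  → clear
Obstacle 3 [(13,1) (23,5) (18,11) (16,11)]:
  edge (13,1)–(23,5): crosses AB
  edge (23,5)–(18,11): clear
  edge (18,11)–(16,11): clear
  edge (16,11)–(13,1): crosses AB
  → BLOCKED
Obstacle 4 [(1,17) (3,13) (11,13) (11,21) (7,23)]:
  edge (1,17)–(3,13): clear
  edge (3,13)–(11,13): clear
  edge (11,13)–(11,21): crosses AB
  edge (11,21)–(7,23): clear
  edge (7,23)–(1,17): crosses AB
  → BLOCKED

BLOCKED by obstacle 3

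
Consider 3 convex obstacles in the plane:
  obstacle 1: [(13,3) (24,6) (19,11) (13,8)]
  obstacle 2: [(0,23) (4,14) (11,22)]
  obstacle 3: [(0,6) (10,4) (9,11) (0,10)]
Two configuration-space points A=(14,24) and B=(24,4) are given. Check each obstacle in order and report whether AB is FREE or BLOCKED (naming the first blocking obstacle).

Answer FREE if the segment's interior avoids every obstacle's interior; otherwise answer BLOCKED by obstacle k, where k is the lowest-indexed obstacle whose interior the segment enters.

Obstacle 1 [(13,3) (24,6) (19,11) (13,8)]:
  edge (13,3)–(24,6): crosses AB
  edge (24,6)–(19,11): crosses AB
  edge (19,11)–(13,8): clear
  edge (13,8)–(13,3): clear
  → BLOCKED
Obstacle 2 [(0,23) (4,14) (11,22)]:
  edge (0,23)–(4,14): clear
  edge (4,14)–(11,22): clear
  edge (11,22)–(0,23): clear
  midpoint (19,14) outside
  → clear
Obstacle 3 [(0,6) (10,4) (9,11) (0,10)]:
  edge (0,6)–(10,4): clear
  edge (10,4)–(9,11): clear
  edge (9,11)–(0,10): clear
  edge (0,10)–(0,6): clear
  midpoint (19,14) outside
  → clear

BLOCKED by obstacle 1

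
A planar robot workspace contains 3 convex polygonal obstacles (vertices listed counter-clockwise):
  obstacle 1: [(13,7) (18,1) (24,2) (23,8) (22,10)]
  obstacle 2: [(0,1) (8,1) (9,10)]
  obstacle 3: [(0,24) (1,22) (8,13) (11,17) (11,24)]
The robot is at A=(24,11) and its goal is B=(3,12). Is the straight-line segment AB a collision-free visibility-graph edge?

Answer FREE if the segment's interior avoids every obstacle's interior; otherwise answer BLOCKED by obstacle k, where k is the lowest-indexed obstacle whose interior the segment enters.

Obstacle 1 [(13,7) (18,1) (24,2) (23,8) (22,10)]:
  edge (13,7)–(18,1): clear
  edge (18,1)–(24,2): clear
  edge (24,2)–(23,8): clear
  edge (23,8)–(22,10): clear
  edge (22,10)–(13,7): clear
  midpoint (27/2,23/2) outside
  → clear
Obstacle 2 [(0,1) (8,1) (9,10)]:
  edge (0,1)–(8,1): clear
  edge (8,1)–(9,10): clear
  edge (9,10)–(0,1): clear
  midpoint (27/2,23/2) outside
  → clear
Obstacle 3 [(0,24) (1,22) (8,13) (11,17) (11,24)]:
  edge (0,24)–(1,22): clear
  edge (1,22)–(8,13): clear
  edge (8,13)–(11,17): clear
  edge (11,17)–(11,24): clear
  edge (11,24)–(0,24): clear
  midpoint (27/2,23/2) outside
  → clear

FREE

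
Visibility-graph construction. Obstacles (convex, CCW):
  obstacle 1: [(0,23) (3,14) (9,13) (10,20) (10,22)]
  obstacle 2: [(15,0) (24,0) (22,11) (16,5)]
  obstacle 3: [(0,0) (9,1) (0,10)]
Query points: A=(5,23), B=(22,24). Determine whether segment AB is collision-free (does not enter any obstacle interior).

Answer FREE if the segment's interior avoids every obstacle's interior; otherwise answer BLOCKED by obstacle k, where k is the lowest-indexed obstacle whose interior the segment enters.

FREE

Obstacle 1 [(0,23) (3,14) (9,13) (10,20) (10,22)]:
  edge (0,23)–(3,14): clear
  edge (3,14)–(9,13): clear
  edge (9,13)–(10,20): clear
  edge (10,20)–(10,22): clear
  edge (10,22)–(0,23): clear
  midpoint (27/2,47/2) outside
  → clear
Obstacle 2 [(15,0) (24,0) (22,11) (16,5)]:
  edge (15,0)–(24,0): clear
  edge (24,0)–(22,11): clear
  edge (22,11)–(16,5): clear
  edge (16,5)–(15,0): clear
  midpoint (27/2,47/2) outside
  → clear
Obstacle 3 [(0,0) (9,1) (0,10)]:
  edge (0,0)–(9,1): clear
  edge (9,1)–(0,10): clear
  edge (0,10)–(0,0): clear
  midpoint (27/2,47/2) outside
  → clear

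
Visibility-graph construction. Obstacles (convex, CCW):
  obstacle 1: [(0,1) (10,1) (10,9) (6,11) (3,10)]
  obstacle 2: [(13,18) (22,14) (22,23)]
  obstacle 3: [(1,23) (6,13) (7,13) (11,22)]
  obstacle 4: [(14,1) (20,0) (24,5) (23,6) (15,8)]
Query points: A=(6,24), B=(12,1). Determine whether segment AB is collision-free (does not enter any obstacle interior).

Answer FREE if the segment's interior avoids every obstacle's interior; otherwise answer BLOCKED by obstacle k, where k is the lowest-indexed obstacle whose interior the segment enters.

Obstacle 1 [(0,1) (10,1) (10,9) (6,11) (3,10)]:
  edge (0,1)–(10,1): clear
  edge (10,1)–(10,9): crosses AB
  edge (10,9)–(6,11): crosses AB
  edge (6,11)–(3,10): clear
  edge (3,10)–(0,1): clear
  → BLOCKED
Obstacle 2 [(13,18) (22,14) (22,23)]:
  edge (13,18)–(22,14): clear
  edge (22,14)–(22,23): clear
  edge (22,23)–(13,18): clear
  midpoint (9,25/2) outside
  → clear
Obstacle 3 [(1,23) (6,13) (7,13) (11,22)]:
  edge (1,23)–(6,13): clear
  edge (6,13)–(7,13): clear
  edge (7,13)–(11,22): crosses AB
  edge (11,22)–(1,23): crosses AB
  → BLOCKED
Obstacle 4 [(14,1) (20,0) (24,5) (23,6) (15,8)]:
  edge (14,1)–(20,0): clear
  edge (20,0)–(24,5): clear
  edge (24,5)–(23,6): clear
  edge (23,6)–(15,8): clear
  edge (15,8)–(14,1): clear
  midpoint (9,25/2) outside
  → clear

BLOCKED by obstacle 1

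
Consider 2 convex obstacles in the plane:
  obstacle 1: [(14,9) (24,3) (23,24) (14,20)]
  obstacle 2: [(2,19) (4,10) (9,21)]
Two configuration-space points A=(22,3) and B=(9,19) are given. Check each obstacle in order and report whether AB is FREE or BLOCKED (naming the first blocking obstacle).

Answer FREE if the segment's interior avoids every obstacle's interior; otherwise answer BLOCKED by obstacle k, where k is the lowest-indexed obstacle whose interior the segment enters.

Obstacle 1 [(14,9) (24,3) (23,24) (14,20)]:
  edge (14,9)–(24,3): crosses AB
  edge (24,3)–(23,24): clear
  edge (23,24)–(14,20): clear
  edge (14,20)–(14,9): crosses AB
  → BLOCKED
Obstacle 2 [(2,19) (4,10) (9,21)]:
  edge (2,19)–(4,10): clear
  edge (4,10)–(9,21): clear
  edge (9,21)–(2,19): clear
  midpoint (31/2,11) outside
  → clear

BLOCKED by obstacle 1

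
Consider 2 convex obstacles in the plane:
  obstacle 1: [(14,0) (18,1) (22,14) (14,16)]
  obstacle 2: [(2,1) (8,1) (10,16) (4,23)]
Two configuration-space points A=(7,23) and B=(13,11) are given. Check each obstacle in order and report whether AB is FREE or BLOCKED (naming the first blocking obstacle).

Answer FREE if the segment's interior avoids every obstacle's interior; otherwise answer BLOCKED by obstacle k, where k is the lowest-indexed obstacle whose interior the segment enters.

Obstacle 1 [(14,0) (18,1) (22,14) (14,16)]:
  edge (14,0)–(18,1): clear
  edge (18,1)–(22,14): clear
  edge (22,14)–(14,16): clear
  edge (14,16)–(14,0): clear
  midpoint (10,17) outside
  → clear
Obstacle 2 [(2,1) (8,1) (10,16) (4,23)]:
  edge (2,1)–(8,1): clear
  edge (8,1)–(10,16): clear
  edge (10,16)–(4,23): clear
  edge (4,23)–(2,1): clear
  midpoint (10,17) outside
  → clear

FREE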